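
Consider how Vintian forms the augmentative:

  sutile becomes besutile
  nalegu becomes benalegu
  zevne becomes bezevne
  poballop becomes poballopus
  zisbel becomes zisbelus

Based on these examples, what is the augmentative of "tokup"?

sutile and zisbel both have last vowel 'e' yet inflect differently (besutile, zisbelus), so the last vowel is not what conditions the rule; whether the stem ends in a vowel or a consonant is.
"tokup" ends in a consonant. The stems ending in a consonant (poballop → poballopus, zisbel → zisbelus) add -us.
So tokup → tokupus.

tokupus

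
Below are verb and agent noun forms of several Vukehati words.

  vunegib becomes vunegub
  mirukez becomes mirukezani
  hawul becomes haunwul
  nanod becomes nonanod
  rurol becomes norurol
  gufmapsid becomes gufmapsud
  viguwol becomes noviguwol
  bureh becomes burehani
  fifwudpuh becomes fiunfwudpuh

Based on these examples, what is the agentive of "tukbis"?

tukbus

fifwudpuh and bureh both end in -h yet inflect differently (fiunfwudpuh, burehani), so the final letter is not what conditions the rule; the last vowel is.
"tukbis" has last vowel 'i'. The stems whose last vowel is 'i' (gufmapsid → gufmapsud, vunegib → vunegub) change the last vowel to 'u'.
The other patterns: stems whose last vowel is 'u' insert -un- after the first vowel; stems whose last vowel is 'e' add -ani; stems whose last vowel is 'o' add the prefix no-.
So tukbis → tukbus.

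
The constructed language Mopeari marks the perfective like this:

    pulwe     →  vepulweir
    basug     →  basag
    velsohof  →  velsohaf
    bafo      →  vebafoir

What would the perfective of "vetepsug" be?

bafo and velsohof both have last vowel 'o' yet inflect differently (vebafoir, velsohaf), so the last vowel is not what conditions the rule; whether the stem ends in a vowel or a consonant is.
"vetepsug" ends in a consonant. The stems ending in a consonant (velsohof → velsohaf, basug → basag) change the last vowel to 'a'.
So vetepsug → vetepsag.

vetepsag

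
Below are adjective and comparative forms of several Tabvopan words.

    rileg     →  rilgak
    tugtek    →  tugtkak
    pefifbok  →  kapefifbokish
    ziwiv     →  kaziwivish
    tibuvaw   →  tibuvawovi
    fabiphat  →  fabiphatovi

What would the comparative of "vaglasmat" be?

tugtek and pefifbok both end in -k yet inflect differently (tugtkak, kapefifbokish), so the final letter is not what conditions the rule; the last vowel is.
"vaglasmat" has last vowel 'a'. The stems whose last vowel is 'a' (tibuvaw → tibuvawovi, fabiphat → fabiphatovi) add -ovi.
The other patterns: stems whose last vowel is 'e' delete the last vowel and add -ak; stems whose last vowel is 'i' or 'o' add ka- … -ish around the stem.
So vaglasmat → vaglasmatovi.

vaglasmatovi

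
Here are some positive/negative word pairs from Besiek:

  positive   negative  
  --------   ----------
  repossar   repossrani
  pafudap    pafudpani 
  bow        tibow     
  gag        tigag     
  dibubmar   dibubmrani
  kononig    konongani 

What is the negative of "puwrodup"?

kononig and gag both end in -g yet inflect differently (konongani, tigag), so the final letter is not what conditions the rule; the number of vowels is.
"puwrodup" has 3 vowels. The stems with 3 vowels (dibubmar → dibubmrani, kononig → konongani, repossar → repossrani) delete the last vowel and add -ani.
So puwrodup → puwrodpani.

puwrodpani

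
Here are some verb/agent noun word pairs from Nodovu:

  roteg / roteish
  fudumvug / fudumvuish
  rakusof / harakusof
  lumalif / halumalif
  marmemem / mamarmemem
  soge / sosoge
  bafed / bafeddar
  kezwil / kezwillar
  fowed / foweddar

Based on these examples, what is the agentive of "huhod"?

huhoddar

roteg and marmemem both have last vowel 'e' yet inflect differently (roteish, mamarmemem), so the last vowel is not what conditions the rule; the final letter is.
"huhod" ends in -d. The stems ending in -d (bafed → bafeddar, fowed → foweddar) double the final consonant and add -ar.
The other patterns: stems ending in -g drop the final letter and add -ish; stems ending in -f add the prefix ha-; stems ending in -e or -m repeat the first consonant+vowel as a prefix.
So huhod → huhoddar.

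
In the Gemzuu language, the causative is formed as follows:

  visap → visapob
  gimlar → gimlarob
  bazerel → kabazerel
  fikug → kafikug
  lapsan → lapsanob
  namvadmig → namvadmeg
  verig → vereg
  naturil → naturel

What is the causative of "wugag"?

"wugag" has last vowel 'a'. The stems whose last vowel is 'a' (visap → visapob, gimlar → gimlarob, lapsan → lapsanob) add -ob.
So wugag → wugagob.

wugagob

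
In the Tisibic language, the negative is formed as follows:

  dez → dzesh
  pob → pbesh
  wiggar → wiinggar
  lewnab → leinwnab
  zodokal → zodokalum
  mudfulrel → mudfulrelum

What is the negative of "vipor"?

pob and lewnab both end in -b yet inflect differently (pbesh, leinwnab), so the final letter is not what conditions the rule; the number of vowels is.
"vipor" has 2 vowels. The stems with 2 vowels (wiggar → wiinggar, lewnab → leinwnab) insert -in- after the first vowel.
So vipor → viinpor.

viinpor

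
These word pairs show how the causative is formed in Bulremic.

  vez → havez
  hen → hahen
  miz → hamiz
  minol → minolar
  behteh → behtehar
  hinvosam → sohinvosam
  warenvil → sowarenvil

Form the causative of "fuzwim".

fuzwimar

minol and warenvil both end in -l yet inflect differently (minolar, sowarenvil), so the final letter is not what conditions the rule; the number of vowels is.
"fuzwim" has 2 vowels. The stems with 2 vowels (minol → minolar, behteh → behtehar) add -ar.
The other patterns: stems with 1 vowel add the prefix ha-; stems with 3 vowels add the prefix so-.
So fuzwim → fuzwimar.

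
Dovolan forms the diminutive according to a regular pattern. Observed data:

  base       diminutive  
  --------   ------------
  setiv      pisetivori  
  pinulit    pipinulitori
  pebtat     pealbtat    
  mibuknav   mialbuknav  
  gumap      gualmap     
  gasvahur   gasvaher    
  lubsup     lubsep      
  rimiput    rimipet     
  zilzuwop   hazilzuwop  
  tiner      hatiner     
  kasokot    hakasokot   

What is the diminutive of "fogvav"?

foalgvav

pinulit and pebtat both end in -t yet inflect differently (pipinulitori, pealbtat), so the final letter is not what conditions the rule; the last vowel is.
"fogvav" has last vowel 'a'. The stems whose last vowel is 'a' (pebtat → pealbtat, mibuknav → mialbuknav, gumap → gualmap) insert -al- after the first vowel.
The other patterns: stems whose last vowel is 'i' add pi- … -ori around the stem; stems whose last vowel is 'u' change the last vowel to 'e'; stems whose last vowel is 'e' or 'o' add the prefix ha-.
So fogvav → foalgvav.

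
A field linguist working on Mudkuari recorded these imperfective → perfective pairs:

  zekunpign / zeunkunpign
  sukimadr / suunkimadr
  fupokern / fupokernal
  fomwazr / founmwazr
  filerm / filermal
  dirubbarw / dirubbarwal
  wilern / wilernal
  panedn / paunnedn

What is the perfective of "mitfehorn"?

"mitfehorn" has second-to-last letter 'r'. The stems whose second-to-last letter is 'r' (dirubbarw → dirubbarwal, wilern → wilernal, filerm → filermal) add -al.
The other pattern: stems whose second-to-last letter is 'd', 'g' or 'z' insert -un- after the first vowel.
So mitfehorn → mitfehornal.

mitfehornal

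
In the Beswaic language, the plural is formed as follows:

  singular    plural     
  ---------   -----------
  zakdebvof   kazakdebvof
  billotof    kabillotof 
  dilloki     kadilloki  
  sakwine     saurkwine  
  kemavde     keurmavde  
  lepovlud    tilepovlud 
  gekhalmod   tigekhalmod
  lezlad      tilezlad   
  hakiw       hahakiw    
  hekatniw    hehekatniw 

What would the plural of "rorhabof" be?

zakdebvof and gekhalmod both have last vowel 'o' yet inflect differently (kazakdebvof, tigekhalmod), so the last vowel is not what conditions the rule; the final letter is.
"rorhabof" ends in -f. The stems ending in -f (zakdebvof → kazakdebvof, billotof → kabillotof) add the prefix ka-.
The other patterns: stems ending in -e insert -ur- after the first vowel; stems ending in -d add the prefix ti-; stems ending in -w repeat the first consonant+vowel as a prefix.
So rorhabof → karorhabof.

karorhabof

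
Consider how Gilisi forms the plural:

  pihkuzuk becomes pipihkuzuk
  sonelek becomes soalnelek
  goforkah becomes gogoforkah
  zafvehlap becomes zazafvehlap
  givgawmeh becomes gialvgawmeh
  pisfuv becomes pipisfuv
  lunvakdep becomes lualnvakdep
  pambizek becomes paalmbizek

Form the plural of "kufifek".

lunvakdep and zafvehlap both end in -p yet inflect differently (lualnvakdep, zazafvehlap), so the final letter is not what conditions the rule; the last vowel is.
"kufifek" has last vowel 'e'. The stems whose last vowel is 'e' (sonelek → soalnelek, givgawmeh → gialvgawmeh, pambizek → paalmbizek) insert -al- after the first vowel.
So kufifek → kualfifek.

kualfifek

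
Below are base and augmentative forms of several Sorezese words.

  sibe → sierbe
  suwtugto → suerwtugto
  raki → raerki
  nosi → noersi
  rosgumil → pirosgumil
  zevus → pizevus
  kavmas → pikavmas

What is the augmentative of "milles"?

raki and rosgumil both have last vowel 'i' yet inflect differently (raerki, pirosgumil), so the last vowel is not what conditions the rule; whether the stem ends in a vowel or a consonant is.
"milles" ends in a consonant. The stems ending in a consonant (rosgumil → pirosgumil, zevus → pizevus, kavmas → pikavmas) add the prefix pi-.
The other pattern: stems ending in a vowel insert -er- after the first vowel.
So milles → pimilles.

pimilles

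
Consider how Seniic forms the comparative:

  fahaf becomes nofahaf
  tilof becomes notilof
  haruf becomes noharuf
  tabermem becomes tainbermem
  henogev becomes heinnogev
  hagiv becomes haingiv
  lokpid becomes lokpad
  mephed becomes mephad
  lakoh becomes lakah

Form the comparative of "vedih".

vedah

hagiv and lokpid both have last vowel 'i' yet inflect differently (haingiv, lokpad), so the last vowel is not what conditions the rule; the final letter is.
"vedih" ends in -h. The one such stem in the data (lakoh → lakah) changes the last vowel to 'a' (as do lokpid, mephed), so the same rule applies.
The other patterns: stems ending in -f add the prefix no-; stems ending in -m or -v insert -in- after the first vowel.
So vedih → vedah.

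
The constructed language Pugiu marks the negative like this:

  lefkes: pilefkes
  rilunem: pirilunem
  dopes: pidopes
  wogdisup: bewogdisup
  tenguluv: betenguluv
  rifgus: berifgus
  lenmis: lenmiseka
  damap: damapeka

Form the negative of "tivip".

lefkes and rifgus both end in -s yet inflect differently (pilefkes, berifgus), so the final letter is not what conditions the rule; the last vowel is.
"tivip" has last vowel 'i'. The one such stem in the data (lenmis → lenmiseka) adds -eka, so the same rule applies.
The other patterns: stems whose last vowel is 'e' add the prefix pi-; stems whose last vowel is 'u' add the prefix be-.
So tivip → tivipeka.

tivipeka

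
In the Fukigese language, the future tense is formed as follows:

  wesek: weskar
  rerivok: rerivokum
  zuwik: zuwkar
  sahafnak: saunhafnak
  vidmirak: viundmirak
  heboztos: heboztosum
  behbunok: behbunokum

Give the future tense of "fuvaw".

fuunvaw

wesek and rerivok both end in -k yet inflect differently (weskar, rerivokum), so the final letter is not what conditions the rule; the last vowel is.
"fuvaw" has last vowel 'a'. The stems whose last vowel is 'a' (vidmirak → viundmirak, sahafnak → saunhafnak) insert -un- after the first vowel.
The other patterns: stems whose last vowel is 'e' or 'i' delete the last vowel and add -ar; stems whose last vowel is 'o' add -um.
So fuvaw → fuunvaw.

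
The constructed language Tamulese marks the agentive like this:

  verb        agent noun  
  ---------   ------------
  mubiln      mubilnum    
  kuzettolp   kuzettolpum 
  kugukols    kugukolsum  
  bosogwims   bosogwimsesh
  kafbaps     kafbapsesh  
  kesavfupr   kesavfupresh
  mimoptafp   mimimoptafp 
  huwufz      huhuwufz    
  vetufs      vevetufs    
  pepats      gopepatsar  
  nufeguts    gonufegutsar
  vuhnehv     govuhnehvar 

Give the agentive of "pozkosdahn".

gopozkosdahnar

"pozkosdahn" has second-to-last letter 'h'. The one such stem in the data (vuhnehv → govuhnehvar) adds go- … -ar around the stem, so the same rule applies.
The other patterns: stems whose second-to-last letter is 'l' add -um; stems whose second-to-last letter is 'm' or 'p' add -esh; stems whose second-to-last letter is 'f' repeat the first consonant+vowel as a prefix.
So pozkosdahn → gopozkosdahnar.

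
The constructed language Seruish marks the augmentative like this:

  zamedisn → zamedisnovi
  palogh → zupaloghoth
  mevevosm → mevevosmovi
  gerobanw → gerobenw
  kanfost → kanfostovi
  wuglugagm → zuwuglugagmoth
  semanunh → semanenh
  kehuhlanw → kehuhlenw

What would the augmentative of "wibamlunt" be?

wibamlent

"wibamlunt" has second-to-last letter 'n'. The stems whose second-to-last letter is 'n' (semanunh → semanenh, kehuhlanw → kehuhlenw, gerobanw → gerobenw) change the last vowel to 'e'.
The other patterns: stems whose second-to-last letter is 'g' add zu- … -oth around the stem; stems whose second-to-last letter is 's' add -ovi.
So wibamlunt → wibamlent.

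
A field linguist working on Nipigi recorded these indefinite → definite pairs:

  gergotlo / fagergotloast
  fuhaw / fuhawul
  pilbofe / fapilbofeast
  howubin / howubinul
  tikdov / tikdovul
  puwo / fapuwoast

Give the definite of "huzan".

"huzan" ends in a consonant. The stems ending in a consonant (tikdov → tikdovul, fuhaw → fuhawul, howubin → howubinul) add -ul.
The other pattern: stems ending in a vowel add fa- … -ast around the stem.
So huzan → huzanul.

huzanul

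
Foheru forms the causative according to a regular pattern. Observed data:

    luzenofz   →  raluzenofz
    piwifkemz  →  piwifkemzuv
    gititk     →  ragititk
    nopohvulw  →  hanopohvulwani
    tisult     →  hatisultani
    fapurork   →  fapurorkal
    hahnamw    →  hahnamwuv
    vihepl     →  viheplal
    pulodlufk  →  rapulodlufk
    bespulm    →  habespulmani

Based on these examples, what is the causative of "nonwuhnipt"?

nonwuhniptal

"nonwuhnipt" has second-to-last letter 'p'. The one such stem in the data (vihepl → viheplal) adds -al, so the same rule applies.
So nonwuhnipt → nonwuhniptal.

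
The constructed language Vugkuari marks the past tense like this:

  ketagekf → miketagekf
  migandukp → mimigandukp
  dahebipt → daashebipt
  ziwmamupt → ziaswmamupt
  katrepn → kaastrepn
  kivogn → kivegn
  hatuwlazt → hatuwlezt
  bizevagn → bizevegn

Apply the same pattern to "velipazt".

velipezt

"velipazt" has second-to-last letter 'z'. The one such stem in the data (hatuwlazt → hatuwlezt) changes the last vowel to 'e' (as do kivogn, bizevagn), so the same rule applies.
The other patterns: stems whose second-to-last letter is 'k' add the prefix mi-; stems whose second-to-last letter is 'p' insert -as- after the first vowel.
So velipazt → velipezt.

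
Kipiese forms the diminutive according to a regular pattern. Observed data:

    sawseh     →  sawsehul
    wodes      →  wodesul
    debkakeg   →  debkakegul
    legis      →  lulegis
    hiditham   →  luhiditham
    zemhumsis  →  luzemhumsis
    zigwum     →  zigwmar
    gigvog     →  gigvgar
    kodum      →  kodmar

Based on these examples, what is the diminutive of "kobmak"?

lukobmak

wodes and legis both end in -s yet inflect differently (wodesul, lulegis), so the final letter is not what conditions the rule; the last vowel is.
"kobmak" has last vowel 'a'. The one such stem in the data (hiditham → luhiditham) adds the prefix lu-, so the same rule applies.
The other patterns: stems whose last vowel is 'e' add -ul; stems whose last vowel is 'o' or 'u' delete the last vowel and add -ar.
So kobmak → lukobmak.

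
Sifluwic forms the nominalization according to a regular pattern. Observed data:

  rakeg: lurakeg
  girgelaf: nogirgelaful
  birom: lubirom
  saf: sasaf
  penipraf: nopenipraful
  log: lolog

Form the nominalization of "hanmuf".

log and rakeg both end in -g yet inflect differently (lolog, lurakeg), so the final letter is not what conditions the rule; the number of vowels is.
"hanmuf" has 2 vowels. The stems with 2 vowels (birom → lubirom, rakeg → lurakeg) add the prefix lu-.
So hanmuf → luhanmuf.

luhanmuf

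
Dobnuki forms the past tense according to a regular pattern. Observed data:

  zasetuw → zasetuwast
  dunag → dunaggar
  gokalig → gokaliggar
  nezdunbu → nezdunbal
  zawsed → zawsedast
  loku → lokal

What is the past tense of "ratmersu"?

loku and zasetuw both have last vowel 'u' yet inflect differently (lokal, zasetuwast), so the last vowel is not what conditions the rule; the final letter is.
"ratmersu" ends in -u. The stems ending in -u (loku → lokal, nezdunbu → nezdunbal) drop the final letter and add -al.
The other patterns: stems ending in -g double the final consonant and add -ar; stems ending in -d or -w add -ast.
So ratmersu → ratmersal.

ratmersal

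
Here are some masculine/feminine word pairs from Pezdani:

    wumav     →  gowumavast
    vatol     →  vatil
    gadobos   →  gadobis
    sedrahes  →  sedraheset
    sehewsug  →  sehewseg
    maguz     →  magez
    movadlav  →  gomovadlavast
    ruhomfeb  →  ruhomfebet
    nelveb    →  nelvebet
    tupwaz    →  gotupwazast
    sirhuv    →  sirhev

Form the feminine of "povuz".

povez

gadobos and sedrahes both end in -s yet inflect differently (gadobis, sedraheset), so the final letter is not what conditions the rule; the last vowel is.
"povuz" has last vowel 'u'. The stems whose last vowel is 'u' (sehewsug → sehewseg, sirhuv → sirhev, maguz → magez) change the last vowel to 'e'.
So povuz → povez.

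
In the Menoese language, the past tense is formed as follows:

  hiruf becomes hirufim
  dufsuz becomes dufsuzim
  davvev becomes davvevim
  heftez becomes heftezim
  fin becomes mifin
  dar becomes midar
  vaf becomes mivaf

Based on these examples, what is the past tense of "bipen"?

hiruf and vaf both end in -f yet inflect differently (hirufim, mivaf), so the final letter is not what conditions the rule; the number of vowels is.
"bipen" has 2 vowels. The stems with 2 vowels (hiruf → hirufim, dufsuz → dufsuzim, davvev → davvevim) add -im.
The other pattern: stems with 1 vowel add the prefix mi-.
So bipen → bipenim.

bipenim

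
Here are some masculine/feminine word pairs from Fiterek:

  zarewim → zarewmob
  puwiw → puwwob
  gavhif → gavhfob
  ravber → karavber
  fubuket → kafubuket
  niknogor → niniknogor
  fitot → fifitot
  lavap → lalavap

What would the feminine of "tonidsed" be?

"tonidsed" has last vowel 'e'. The stems whose last vowel is 'e' (ravber → karavber, fubuket → kafubuket) add the prefix ka-.
The other patterns: stems whose last vowel is 'i' delete the last vowel and add -ob; stems whose last vowel is 'a' or 'o' repeat the first consonant+vowel as a prefix.
So tonidsed → katonidsed.

katonidsed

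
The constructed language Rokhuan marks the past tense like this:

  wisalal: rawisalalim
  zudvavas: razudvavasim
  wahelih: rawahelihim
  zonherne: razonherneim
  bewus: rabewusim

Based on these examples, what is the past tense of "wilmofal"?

Every pair shown (wisalal → rawisalalim, zudvavas → razudvavasim, wahelih → rawahelihim, …) follows the same rule: add ra- … -im around the stem.
So wilmofal → rawilmofalim.

rawilmofalim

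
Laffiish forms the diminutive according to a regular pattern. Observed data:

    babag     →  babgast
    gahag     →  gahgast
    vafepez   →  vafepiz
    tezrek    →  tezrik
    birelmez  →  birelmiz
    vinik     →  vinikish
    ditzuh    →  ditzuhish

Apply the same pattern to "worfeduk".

tezrek and vinik both end in -k yet inflect differently (tezrik, vinikish), so the final letter is not what conditions the rule; the last vowel is.
"worfeduk" has last vowel 'u'. The one such stem in the data (ditzuh → ditzuhish) adds -ish, so the same rule applies.
The other patterns: stems whose last vowel is 'a' delete the last vowel and add -ast; stems whose last vowel is 'e' change the last vowel to 'i'.
So worfeduk → worfedukish.

worfedukish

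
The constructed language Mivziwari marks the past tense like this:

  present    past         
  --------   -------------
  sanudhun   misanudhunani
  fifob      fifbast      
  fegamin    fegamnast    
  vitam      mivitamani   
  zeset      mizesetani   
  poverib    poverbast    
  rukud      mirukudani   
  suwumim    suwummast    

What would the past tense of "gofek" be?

fegamin and sanudhun both end in -n yet inflect differently (fegamnast, misanudhunani), so the final letter is not what conditions the rule; the last vowel is.
"gofek" has last vowel 'e'. The one such stem in the data (zeset → mizesetani) adds mi- … -ani around the stem, so the same rule applies.
The other pattern: stems whose last vowel is 'i' or 'o' delete the last vowel and add -ast.
So gofek → migofekani.

migofekani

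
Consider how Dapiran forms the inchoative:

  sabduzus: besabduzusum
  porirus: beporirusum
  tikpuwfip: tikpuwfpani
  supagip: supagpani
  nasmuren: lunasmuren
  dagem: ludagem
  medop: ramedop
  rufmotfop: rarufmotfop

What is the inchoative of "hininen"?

luhininen

tikpuwfip and medop both end in -p yet inflect differently (tikpuwfpani, ramedop), so the final letter is not what conditions the rule; the last vowel is.
"hininen" has last vowel 'e'. The stems whose last vowel is 'e' (nasmuren → lunasmuren, dagem → ludagem) add the prefix lu-.
The other patterns: stems whose last vowel is 'u' add be- … -um around the stem; stems whose last vowel is 'i' delete the last vowel and add -ani; stems whose last vowel is 'o' add the prefix ra-.
So hininen → luhininen.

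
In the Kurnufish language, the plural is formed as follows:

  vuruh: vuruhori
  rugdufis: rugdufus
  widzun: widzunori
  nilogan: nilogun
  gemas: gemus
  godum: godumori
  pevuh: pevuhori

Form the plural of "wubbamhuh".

widzun and nilogan both end in -n yet inflect differently (widzunori, nilogun), so the final letter is not what conditions the rule; the last vowel is.
"wubbamhuh" has last vowel 'u'. The stems whose last vowel is 'u' (widzun → widzunori, godum → godumori, pevuh → pevuhori) add -ori.
The other pattern: stems whose last vowel is 'a' or 'i' change the last vowel to 'u'.
So wubbamhuh → wubbamhuhori.

wubbamhuhori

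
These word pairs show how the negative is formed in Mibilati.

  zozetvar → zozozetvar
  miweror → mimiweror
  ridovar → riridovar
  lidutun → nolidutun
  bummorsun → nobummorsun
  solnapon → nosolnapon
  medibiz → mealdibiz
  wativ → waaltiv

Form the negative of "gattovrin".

miweror and solnapon both have last vowel 'o' yet inflect differently (mimiweror, nosolnapon), so the last vowel is not what conditions the rule; the final letter is.
"gattovrin" ends in -n. The stems ending in -n (lidutun → nolidutun, bummorsun → nobummorsun, solnapon → nosolnapon) add the prefix no-.
The other patterns: stems ending in -r repeat the first consonant+vowel as a prefix; stems ending in -v or -z insert -al- after the first vowel.
So gattovrin → nogattovrin.

nogattovrin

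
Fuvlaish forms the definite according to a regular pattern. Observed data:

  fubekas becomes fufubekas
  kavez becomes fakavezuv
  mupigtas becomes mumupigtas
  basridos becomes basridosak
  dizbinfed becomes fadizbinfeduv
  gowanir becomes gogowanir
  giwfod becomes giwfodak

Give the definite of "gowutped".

fubekas and basridos both end in -s yet inflect differently (fufubekas, basridosak), so the final letter is not what conditions the rule; the last vowel is.
"gowutped" has last vowel 'e'. The stems whose last vowel is 'e' (kavez → fakavezuv, dizbinfed → fadizbinfeduv) add fa- … -uv around the stem.
So gowutped → fagowutpeduv.

fagowutpeduv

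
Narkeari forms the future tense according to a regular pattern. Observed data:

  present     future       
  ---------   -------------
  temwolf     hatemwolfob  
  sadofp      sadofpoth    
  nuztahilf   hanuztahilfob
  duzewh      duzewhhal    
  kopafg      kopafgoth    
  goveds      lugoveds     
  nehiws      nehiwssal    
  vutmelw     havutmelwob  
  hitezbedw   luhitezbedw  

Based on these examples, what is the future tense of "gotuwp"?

gotuwppal

hitezbedw and vutmelw both end in -w yet inflect differently (luhitezbedw, havutmelwob), so the final letter is not what conditions the rule; the second-to-last letter is.
"gotuwp" has second-to-last letter 'w'. The stems whose second-to-last letter is 'w' (duzewh → duzewhhal, nehiws → nehiwssal) double the final consonant and add -al.
The other patterns: stems whose second-to-last letter is 'd' add the prefix lu-; stems whose second-to-last letter is 'l' add ha- … -ob around the stem; stems whose second-to-last letter is 'f' add -oth.
So gotuwp → gotuwppal.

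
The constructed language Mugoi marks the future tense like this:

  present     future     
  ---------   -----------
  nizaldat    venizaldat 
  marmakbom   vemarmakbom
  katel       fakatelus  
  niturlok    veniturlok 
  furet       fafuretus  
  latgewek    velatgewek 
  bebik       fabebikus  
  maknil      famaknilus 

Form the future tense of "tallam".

fatallamus

bebik and niturlok both end in -k yet inflect differently (fabebikus, veniturlok), so the final letter is not what conditions the rule; the number of vowels is.
"tallam" has 2 vowels. The stems with 2 vowels (bebik → fabebikus, furet → fafuretus, katel → fakatelus) add fa- … -us around the stem.
The other pattern: stems with 3 vowels add the prefix ve-.
So tallam → fatallamus.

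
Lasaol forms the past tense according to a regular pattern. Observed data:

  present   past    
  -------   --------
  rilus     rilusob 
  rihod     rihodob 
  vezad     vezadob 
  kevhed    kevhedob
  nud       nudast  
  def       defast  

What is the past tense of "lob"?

lobast

"lob" has 1 vowel. The stems with 1 vowel (nud → nudast, def → defast) add -ast.
The other pattern: stems with 2 vowels add -ob.
So lob → lobast.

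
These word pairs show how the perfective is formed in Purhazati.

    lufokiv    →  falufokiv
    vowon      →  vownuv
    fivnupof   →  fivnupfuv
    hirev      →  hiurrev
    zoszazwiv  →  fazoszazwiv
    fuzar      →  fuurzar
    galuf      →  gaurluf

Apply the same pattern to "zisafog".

zoszazwiv and hirev both end in -v yet inflect differently (fazoszazwiv, hiurrev), so the final letter is not what conditions the rule; the last vowel is.
"zisafog" has last vowel 'o'. The stems whose last vowel is 'o' (vowon → vownuv, fivnupof → fivnupfuv) delete the last vowel and add -uv.
So zisafog → zisafguv.

zisafguv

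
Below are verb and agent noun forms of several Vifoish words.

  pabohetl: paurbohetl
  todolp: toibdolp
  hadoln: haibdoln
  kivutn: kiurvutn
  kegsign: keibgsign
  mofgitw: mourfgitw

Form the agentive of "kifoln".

kivutn and hadoln both end in -n yet inflect differently (kiurvutn, haibdoln), so the final letter is not what conditions the rule; the second-to-last letter is.
"kifoln" has second-to-last letter 'l'. The stems whose second-to-last letter is 'l' (hadoln → haibdoln, todolp → toibdolp) insert -ib- after the first vowel.
So kifoln → kiibfoln.

kiibfoln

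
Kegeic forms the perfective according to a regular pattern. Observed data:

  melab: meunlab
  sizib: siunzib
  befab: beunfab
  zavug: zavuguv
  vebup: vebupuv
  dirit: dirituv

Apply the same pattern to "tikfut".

sizib and dirit both have last vowel 'i' yet inflect differently (siunzib, dirituv), so the last vowel is not what conditions the rule; the final letter is.
"tikfut" ends in -t. The one such stem in the data (dirit → dirituv) adds -uv, so the same rule applies.
So tikfut → tikfutuv.

tikfutuv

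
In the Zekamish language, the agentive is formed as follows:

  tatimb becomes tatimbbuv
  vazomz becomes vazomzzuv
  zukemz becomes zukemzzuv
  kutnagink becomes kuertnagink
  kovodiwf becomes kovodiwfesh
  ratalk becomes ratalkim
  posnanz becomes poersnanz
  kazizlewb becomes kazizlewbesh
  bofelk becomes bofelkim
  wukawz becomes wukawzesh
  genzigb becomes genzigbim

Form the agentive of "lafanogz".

"lafanogz" has second-to-last letter 'g'. The one such stem in the data (genzigb → genzigbim) adds -im, so the same rule applies.
So lafanogz → lafanogzim.

lafanogzim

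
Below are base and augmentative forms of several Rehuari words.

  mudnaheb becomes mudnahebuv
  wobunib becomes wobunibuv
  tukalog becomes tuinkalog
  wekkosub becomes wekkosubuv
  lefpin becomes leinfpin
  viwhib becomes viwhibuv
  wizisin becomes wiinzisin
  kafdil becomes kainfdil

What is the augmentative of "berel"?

"berel" ends in -l. The one such stem in the data (kafdil → kainfdil) inserts -in- after the first vowel (as do tukalog, lefpin), so the same rule applies.
So berel → beinrel.

beinrel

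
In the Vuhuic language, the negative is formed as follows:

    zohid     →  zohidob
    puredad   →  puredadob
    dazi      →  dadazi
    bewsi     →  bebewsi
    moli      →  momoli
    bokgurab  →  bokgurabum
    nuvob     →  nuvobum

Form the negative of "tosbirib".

tosbiribum

zohid and dazi both have last vowel 'i' yet inflect differently (zohidob, dadazi), so the last vowel is not what conditions the rule; the final letter is.
"tosbirib" ends in -b. The stems ending in -b (bokgurab → bokgurabum, nuvob → nuvobum) add -um.
So tosbirib → tosbiribum.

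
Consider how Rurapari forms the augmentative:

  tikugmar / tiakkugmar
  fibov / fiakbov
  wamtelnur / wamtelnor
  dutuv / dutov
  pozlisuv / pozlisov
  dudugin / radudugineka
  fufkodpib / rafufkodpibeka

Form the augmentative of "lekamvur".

tikugmar and wamtelnur both end in -r yet inflect differently (tiakkugmar, wamtelnor), so the final letter is not what conditions the rule; the last vowel is.
"lekamvur" has last vowel 'u'. The stems whose last vowel is 'u' (wamtelnur → wamtelnor, dutuv → dutov, pozlisuv → pozlisov) change the last vowel to 'o'.
The other patterns: stems whose last vowel is 'a' or 'o' insert -ak- after the first vowel; stems whose last vowel is 'i' add ra- … -eka around the stem.
So lekamvur → lekamvor.

lekamvor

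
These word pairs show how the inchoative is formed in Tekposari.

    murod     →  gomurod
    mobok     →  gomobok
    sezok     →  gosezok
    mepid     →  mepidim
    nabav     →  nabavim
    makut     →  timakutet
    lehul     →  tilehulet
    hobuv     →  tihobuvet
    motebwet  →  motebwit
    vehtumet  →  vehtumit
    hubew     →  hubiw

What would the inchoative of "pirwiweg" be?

murod and mepid both end in -d yet inflect differently (gomurod, mepidim), so the final letter is not what conditions the rule; the last vowel is.
"pirwiweg" has last vowel 'e'. The stems whose last vowel is 'e' (motebwet → motebwit, vehtumet → vehtumit, hubew → hubiw) change the last vowel to 'i'.
So pirwiweg → pirwiwig.

pirwiwig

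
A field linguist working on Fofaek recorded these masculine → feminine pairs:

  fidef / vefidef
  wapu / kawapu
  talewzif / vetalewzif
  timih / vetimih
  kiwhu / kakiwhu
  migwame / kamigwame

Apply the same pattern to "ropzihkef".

migwame and fidef both have last vowel 'e' yet inflect differently (kamigwame, vefidef), so the last vowel is not what conditions the rule; whether the stem ends in a vowel or a consonant is.
"ropzihkef" ends in a consonant. The stems ending in a consonant (fidef → vefidef, timih → vetimih, talewzif → vetalewzif) add the prefix ve-.
The other pattern: stems ending in a vowel add the prefix ka-.
So ropzihkef → veropzihkef.

veropzihkef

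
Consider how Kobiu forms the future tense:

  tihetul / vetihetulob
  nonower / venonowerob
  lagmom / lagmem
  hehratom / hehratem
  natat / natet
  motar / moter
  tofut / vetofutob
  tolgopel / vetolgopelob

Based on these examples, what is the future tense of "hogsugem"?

motar and nonower both end in -r yet inflect differently (moter, venonowerob), so the final letter is not what conditions the rule; the last vowel is.
"hogsugem" has last vowel 'e'. The stems whose last vowel is 'e' (nonower → venonowerob, tolgopel → vetolgopelob) add ve- … -ob around the stem.
The other pattern: stems whose last vowel is 'a' or 'o' change the last vowel to 'e'.
So hogsugem → vehogsugemob.

vehogsugemob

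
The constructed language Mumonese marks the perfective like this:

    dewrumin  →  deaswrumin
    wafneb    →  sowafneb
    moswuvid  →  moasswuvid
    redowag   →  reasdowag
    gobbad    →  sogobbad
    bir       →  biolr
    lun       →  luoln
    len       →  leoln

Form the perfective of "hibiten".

hiasbiten

"hibiten" has 3 vowels. The stems with 3 vowels (dewrumin → deaswrumin, redowag → reasdowag, moswuvid → moasswuvid) insert -as- after the first vowel.
So hibiten → hiasbiten.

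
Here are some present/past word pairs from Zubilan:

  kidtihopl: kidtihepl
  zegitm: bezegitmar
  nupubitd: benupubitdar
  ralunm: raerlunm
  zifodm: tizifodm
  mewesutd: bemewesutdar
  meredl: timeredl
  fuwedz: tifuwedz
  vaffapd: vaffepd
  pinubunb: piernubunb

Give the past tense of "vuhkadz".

zifodm and zegitm both end in -m yet inflect differently (tizifodm, bezegitmar), so the final letter is not what conditions the rule; the second-to-last letter is.
"vuhkadz" has second-to-last letter 'd'. The stems whose second-to-last letter is 'd' (meredl → timeredl, zifodm → tizifodm, fuwedz → tifuwedz) add the prefix ti-.
The other patterns: stems whose second-to-last letter is 't' add be- … -ar around the stem; stems whose second-to-last letter is 'p' change the last vowel to 'e'; stems whose second-to-last letter is 'n' insert -er- after the first vowel.
So vuhkadz → tivuhkadz.

tivuhkadz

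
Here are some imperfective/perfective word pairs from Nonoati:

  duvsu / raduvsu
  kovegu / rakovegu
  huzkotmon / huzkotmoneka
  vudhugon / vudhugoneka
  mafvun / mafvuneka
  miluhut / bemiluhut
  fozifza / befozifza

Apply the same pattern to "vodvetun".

vodvetuneka

duvsu and mafvun both have last vowel 'u' yet inflect differently (raduvsu, mafvuneka), so the last vowel is not what conditions the rule; the final letter is.
"vodvetun" ends in -n. The stems ending in -n (huzkotmon → huzkotmoneka, vudhugon → vudhugoneka, mafvun → mafvuneka) add -eka.
So vodvetun → vodvetuneka.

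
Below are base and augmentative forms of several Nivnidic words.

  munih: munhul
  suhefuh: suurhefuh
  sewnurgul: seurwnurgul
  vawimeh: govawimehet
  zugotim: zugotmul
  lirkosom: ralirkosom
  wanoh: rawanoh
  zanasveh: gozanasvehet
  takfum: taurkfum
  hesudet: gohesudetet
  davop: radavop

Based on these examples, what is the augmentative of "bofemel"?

munih and suhefuh both end in -h yet inflect differently (munhul, suurhefuh), so the final letter is not what conditions the rule; the last vowel is.
"bofemel" has last vowel 'e'. The stems whose last vowel is 'e' (vawimeh → govawimehet, hesudet → gohesudetet, zanasveh → gozanasvehet) add go- … -et around the stem.
So bofemel → gobofemelet.

gobofemelet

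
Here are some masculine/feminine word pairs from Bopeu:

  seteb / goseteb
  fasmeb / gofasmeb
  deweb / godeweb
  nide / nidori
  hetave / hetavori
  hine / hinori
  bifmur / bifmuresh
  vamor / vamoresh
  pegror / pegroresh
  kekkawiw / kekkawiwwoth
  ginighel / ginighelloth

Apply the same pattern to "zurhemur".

seteb and nide both have last vowel 'e' yet inflect differently (goseteb, nidori), so the last vowel is not what conditions the rule; the final letter is.
"zurhemur" ends in -r. The stems ending in -r (bifmur → bifmuresh, vamor → vamoresh, pegror → pegroresh) add -esh.
The other patterns: stems ending in -b add the prefix go-; stems ending in -e drop the final letter and add -ori; stems ending in -l or -w double the final consonant and add -oth.
So zurhemur → zurhemuresh.

zurhemuresh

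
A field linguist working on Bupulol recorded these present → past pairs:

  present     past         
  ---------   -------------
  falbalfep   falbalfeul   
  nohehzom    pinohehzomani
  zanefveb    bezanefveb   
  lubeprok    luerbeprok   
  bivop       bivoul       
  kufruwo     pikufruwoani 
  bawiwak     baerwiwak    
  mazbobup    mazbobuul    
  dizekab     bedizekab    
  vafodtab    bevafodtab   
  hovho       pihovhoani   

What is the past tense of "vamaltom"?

zanefveb and falbalfep both have last vowel 'e' yet inflect differently (bezanefveb, falbalfeul), so the last vowel is not what conditions the rule; the final letter is.
"vamaltom" ends in -m. The one such stem in the data (nohehzom → pinohehzomani) adds pi- … -ani around the stem, so the same rule applies.
The other patterns: stems ending in -b add the prefix be-; stems ending in -p drop the final letter and add -ul; stems ending in -k insert -er- after the first vowel.
So vamaltom → pivamaltomani.

pivamaltomani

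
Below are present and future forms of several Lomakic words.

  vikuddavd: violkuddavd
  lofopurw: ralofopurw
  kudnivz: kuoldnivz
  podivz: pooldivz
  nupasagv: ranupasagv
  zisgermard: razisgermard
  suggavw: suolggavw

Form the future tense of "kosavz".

koolsavz

vikuddavd and zisgermard both end in -d yet inflect differently (violkuddavd, razisgermard), so the final letter is not what conditions the rule; the second-to-last letter is.
"kosavz" has second-to-last letter 'v'. The stems whose second-to-last letter is 'v' (kudnivz → kuoldnivz, suggavw → suolggavw, vikuddavd → violkuddavd) insert -ol- after the first vowel.
So kosavz → koolsavz.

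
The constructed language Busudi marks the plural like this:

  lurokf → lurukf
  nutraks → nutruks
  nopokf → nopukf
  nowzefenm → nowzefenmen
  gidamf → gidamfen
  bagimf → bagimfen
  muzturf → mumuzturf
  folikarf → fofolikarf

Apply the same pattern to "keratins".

lurokf and gidamf both end in -f yet inflect differently (lurukf, gidamfen), so the final letter is not what conditions the rule; the second-to-last letter is.
"keratins" has second-to-last letter 'n'. The one such stem in the data (nowzefenm → nowzefenmen) adds -en, so the same rule applies.
So keratins → keratinsen.

keratinsen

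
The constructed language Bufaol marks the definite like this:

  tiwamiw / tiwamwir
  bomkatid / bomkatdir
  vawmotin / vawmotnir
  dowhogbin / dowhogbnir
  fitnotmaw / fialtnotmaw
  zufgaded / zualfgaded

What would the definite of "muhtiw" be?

tiwamiw and fitnotmaw both end in -w yet inflect differently (tiwamwir, fialtnotmaw), so the final letter is not what conditions the rule; the last vowel is.
"muhtiw" has last vowel 'i'. The stems whose last vowel is 'i' (tiwamiw → tiwamwir, bomkatid → bomkatdir, vawmotin → vawmotnir) delete the last vowel and add -ir.
So muhtiw → muhtwir.

muhtwir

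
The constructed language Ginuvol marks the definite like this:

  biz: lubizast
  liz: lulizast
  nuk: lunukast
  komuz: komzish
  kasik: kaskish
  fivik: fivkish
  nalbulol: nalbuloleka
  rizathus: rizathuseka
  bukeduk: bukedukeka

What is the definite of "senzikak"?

senzikakeka

"senzikak" has 3 vowels. The stems with 3 vowels (nalbulol → nalbuloleka, rizathus → rizathuseka, bukeduk → bukedukeka) add -eka.
The other patterns: stems with 1 vowel add lu- … -ast around the stem; stems with 2 vowels delete the last vowel and add -ish.
So senzikak → senzikakeka.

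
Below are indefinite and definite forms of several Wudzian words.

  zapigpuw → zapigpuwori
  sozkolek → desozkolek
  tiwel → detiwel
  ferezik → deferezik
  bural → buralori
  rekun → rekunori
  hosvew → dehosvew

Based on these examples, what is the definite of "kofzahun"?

bural and tiwel both end in -l yet inflect differently (buralori, detiwel), so the final letter is not what conditions the rule; the last vowel is.
"kofzahun" has last vowel 'u'. The stems whose last vowel is 'u' (rekun → rekunori, zapigpuw → zapigpuwori) add -ori.
So kofzahun → kofzahunori.

kofzahunori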